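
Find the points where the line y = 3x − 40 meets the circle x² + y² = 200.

(10, −10) and (14, 2)

Express y = 3x − 40 and substitute into the circle:
10x² − 240x + 1400 = 0  ⟹  x² − 24x + 140 = 0
x = 14 or x = 10, giving (14, 2) and (10, −10).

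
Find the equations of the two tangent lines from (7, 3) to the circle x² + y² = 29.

5x − 2y = 29 and 2x + 5y = 29

Write the tangent as mx − y + (3 − m·(7)) = 0 and set its distance from the centre to √29:
(−7m − (−3))² = 29(m² + 1)
10m² − 21m − 10 = 0, so m = 5/2 or m = −2/5.
With m = 5/2: 5x − 2y = 29. With m = −2/5: 2x + 5y = 29.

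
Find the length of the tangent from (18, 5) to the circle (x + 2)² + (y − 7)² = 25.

√379

With centre O = (−2, 7), |OP|² = 404 and r² = 25.
Power of the point: PT² = |PO|² − r² = 379, so PT = √379.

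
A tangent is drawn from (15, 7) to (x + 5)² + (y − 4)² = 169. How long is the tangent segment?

With centre O = (−5, 4), |OP|² = 409 and r² = 169.
The tangent meets the radius at right angles, so tangent² = |PO|² − r² = 409 − 169 = 240.

4√15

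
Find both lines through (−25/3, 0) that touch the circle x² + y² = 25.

Write the tangent as mx − y + (0 − m·(−25/3)) = 0 and set its distance from the centre to 5:
[m·(25/3) − (0)]² = 25(m² + 1)
16m² − 9 = 0, so m = 3/4 or m = −3/4.
Through (−25/3, 0) these give 3x − 4y = −25 and 3x + 4y = −25.

3x − 4y = −25 and 3x + 4y = −25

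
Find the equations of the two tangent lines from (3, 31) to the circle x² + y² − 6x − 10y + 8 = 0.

5x + y = 46 and 5x − y = −16

A line y − (31) = m(x − (3)) is tangent when its distance from (3, 5) is √26:
[m·(0) − (−26)]² = 26(m² + 1)
m² − 25 = 0, so m = −5 or m = 5.
With m = −5: 5x + y = 46. With m = 5: 5x − y = −16.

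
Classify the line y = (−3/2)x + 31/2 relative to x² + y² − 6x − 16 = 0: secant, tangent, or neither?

neither

Substituting the line into the circle gives 13x² − 210x + 897 = 0.
Δ = 44100 − 46644 = −2544.
No real roots: the line does not meet the circle.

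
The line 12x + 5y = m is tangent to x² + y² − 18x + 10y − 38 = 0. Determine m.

m = −73 or m = 239

Tangency holds when the distance from the centre (9, −5) to the line equals the radius 12:
|12·9 + 5·(−5) − m| / √169 = 12
|m − (83)| = 12·13, so m = 239 or m = −73.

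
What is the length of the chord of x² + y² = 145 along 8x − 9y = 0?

Centre (0, 0), r² = 145. Perpendicular distance d from centre to line = |0| / √145 = 0/√145.
Half the chord is √(r² − d²) = √(145), so the full chord is 2√145.

2√145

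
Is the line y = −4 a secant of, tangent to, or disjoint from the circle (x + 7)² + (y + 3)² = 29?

Centre (−7, −3), r² = 29. Distance² from centre to line = (1)² = 1.
Since d² < r², the line cuts the circle twice.

secant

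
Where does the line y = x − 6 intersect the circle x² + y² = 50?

(−1, −7) and (7, 1)

Substitute y = x − 6:
2x² − 12x − 14 = 0  ⟹  x² − 6x − 7 = 0
x = 7 or x = −1, giving (7, 1) and (−1, −7).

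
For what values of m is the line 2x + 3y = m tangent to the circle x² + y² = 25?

The line touches the circle iff its distance from (0, 0) is 5:
|2·0 + 3·0 − m| / √13 = 5
|m| = 5√13.

m = ±5√13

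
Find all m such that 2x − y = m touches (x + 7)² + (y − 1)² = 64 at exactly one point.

m = −15 ± 8√5

For a tangent, require d(centre, line) = r = 8.
|2·(−7) − 1·1 − m| / √5 = 8
|m − (−15)| = 8√5.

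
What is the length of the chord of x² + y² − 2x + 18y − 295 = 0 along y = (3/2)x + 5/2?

Centre (1, −9), r² = 377. Perpendicular distance d from centre to line = |26| / √13 = 26/√13.
Chord = 2√(r² − d²) = 2·√(325) = 10√13.

10√13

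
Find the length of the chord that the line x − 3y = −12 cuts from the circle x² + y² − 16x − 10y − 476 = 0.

Express y = (12 + x)/3 and substitute into the circle:
10x² − 150x − 4500 = 0  ⟹  x² − 15x − 450 = 0
x = 30 or x = −15, giving (30, 14) and (−15, −1).
Chord length = distance between (30, 14) and (−15, −1) = √2250 = 15√10.

15√10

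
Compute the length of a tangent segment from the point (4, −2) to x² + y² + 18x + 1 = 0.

√93

With centre O = (−9, 0), |OP|² = 173 and r² = 80.
By the tangent–radius right angle, tangent length = √(|PO|² − r²) = √93.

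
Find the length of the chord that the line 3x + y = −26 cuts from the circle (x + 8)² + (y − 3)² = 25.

3√10

From the line, y = −3x − 26. Substituting:
10x² + 190x + 880 = 0  ⟹  x² + 19x + 88 = 0
x = −8 or x = −11, giving (−8, −2) and (−11, 7).
|(−8, −2) − (−11, 7)| = √((3)² + (−9)²) = 3√10.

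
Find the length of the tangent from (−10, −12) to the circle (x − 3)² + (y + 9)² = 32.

√146

Centre (3, −9), r² = 32. |PO|² = (−13)² + (−3)² = 178.
By the tangent–radius right angle, tangent length = √(|PO|² − r²) = √146.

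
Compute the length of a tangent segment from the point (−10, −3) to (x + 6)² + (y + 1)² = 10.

Centre (−6, −1), r² = 10. |PO|² = (−4)² + (−2)² = 20.
Power of the point: PT² = |PO|² − r² = 10, so PT = √10.

√10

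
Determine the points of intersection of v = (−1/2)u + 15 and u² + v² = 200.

Express v = (30 − u)/2 and substitute into the circle:
5u² − 60u + 100 = 0  ⟹  u² − 12u + 20 = 0
u = 10 or u = 2, giving (10, 10) and (2, 14).

(2, 14) and (10, 10)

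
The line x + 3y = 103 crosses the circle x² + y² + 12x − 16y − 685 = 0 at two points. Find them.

Substitute y = (103 − x)/3:
10x² − 50x − 500 = 0  ⟹  x² − 5x − 50 = 0
x = 10 or x = −5, giving (10, 31) and (−5, 36).

(−5, 36) and (10, 31)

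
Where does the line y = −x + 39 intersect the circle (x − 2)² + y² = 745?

(15, 24) and (26, 13)

From the line, y = −x + 39. Substituting:
2x² − 82x + 780 = 0  ⟹  x² − 41x + 390 = 0
x = 26 or x = 15, giving (26, 13) and (15, 24).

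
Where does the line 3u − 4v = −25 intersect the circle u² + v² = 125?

(−11, −2) and (5, 10)

Express v = (25 + 3u)/4 and substitute into the circle:
25u² + 150u − 1375 = 0  ⟹  u² + 6u − 55 = 0
u = 5 or u = −11, giving (5, 10) and (−11, −2).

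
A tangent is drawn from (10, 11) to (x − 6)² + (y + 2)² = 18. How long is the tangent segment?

With centre O = (6, −2), |OP|² = 185 and r² = 18.
The tangent meets the radius at right angles, so tangent² = |PO|² − r² = 185 − 18 = 167.

√167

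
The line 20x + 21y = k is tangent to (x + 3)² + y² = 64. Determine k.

k = −292 or k = 172

For a tangent, require d(centre, line) = r = 8.
|20·(−3) + 21·0 − k| / √841 = 8
|k − (−60)| = 8·29, so k = 172 or k = −292.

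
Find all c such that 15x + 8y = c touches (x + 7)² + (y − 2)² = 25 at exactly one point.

c = −174 or c = −4

For a tangent, require d(centre, line) = r = 5.
|15·(−7) + 8·2 − c| / √289 = 5
|c − (−89)| = 5·17, so c = −4 or c = −174.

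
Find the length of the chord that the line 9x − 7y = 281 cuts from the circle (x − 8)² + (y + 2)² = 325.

√130

Centre (8, −2), r² = 325. Perpendicular distance d from centre to line = |−195| / √130 = 195/√130.
Chord = 2√(r² − d²) = 2·√(65/2) = √130.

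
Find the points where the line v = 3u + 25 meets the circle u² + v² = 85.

From the line, v = 3u + 25. Substituting:
10u² + 150u + 540 = 0  ⟹  u² + 15u + 54 = 0
u = −6 or u = −9, giving (−6, 7) and (−9, −2).

(−9, −2) and (−6, 7)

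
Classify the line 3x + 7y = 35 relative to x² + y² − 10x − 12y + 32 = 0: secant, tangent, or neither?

Centre (5, 6), r² = 29. Distance² from centre to line = (22)²/58 = 242/29.
Since d² < r², the line cuts the circle twice.

secant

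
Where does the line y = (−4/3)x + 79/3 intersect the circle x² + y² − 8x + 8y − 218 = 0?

(13, 9) and (19, 1)

From the line, y = (79 − 4x)/3. Substituting:
25x² − 800x + 6175 = 0  ⟹  x² − 32x + 247 = 0
x = 19 or x = 13, giving (19, 1) and (13, 9).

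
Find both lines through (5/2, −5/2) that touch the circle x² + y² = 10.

3x − y = 10 and x − 3y = 10

Write the tangent as mx − y + (−5/2 − m·(5/2)) = 0 and set its distance from the centre to √10:
(−5/2m − (5/2))² = 10(m² + 1)
3m² − 10m + 3 = 0, so m = 3 or m = 1/3.
With m = 3: 3x − y = 10. With m = 1/3: x − 3y = 10.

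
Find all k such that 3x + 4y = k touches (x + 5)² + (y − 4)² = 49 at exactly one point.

k = −34 or k = 36

For a tangent, require d(centre, line) = r = 7.
|3·(−5) + 4·4 − k| / √25 = 7
|k − (1)| = 7·5, so k = 36 or k = −34.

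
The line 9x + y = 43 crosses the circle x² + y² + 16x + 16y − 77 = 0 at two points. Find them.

Substitute y = −9x + 43:
82x² − 902x + 2460 = 0  ⟹  x² − 11x + 30 = 0
x = 6 or x = 5, giving (6, −11) and (5, −2).

(5, −2) and (6, −11)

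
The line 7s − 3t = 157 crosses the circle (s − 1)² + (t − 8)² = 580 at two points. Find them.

(19, −8) and (25, 6)

Express t = (−157 + 7s)/3 and substitute into the circle:
58s² − 2552s + 27550 = 0  ⟹  s² − 44s + 475 = 0
s = 25 or s = 19, giving (25, 6) and (19, −8).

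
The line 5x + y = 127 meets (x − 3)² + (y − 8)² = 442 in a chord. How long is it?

The distance from (3, 8) to the line is 104/√26, and r² = 442.
Half the chord is √(r² − d²) = √(26), so the full chord is 2√26.

2√26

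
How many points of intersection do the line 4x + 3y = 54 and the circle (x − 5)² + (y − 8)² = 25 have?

2

Substituting the line into the circle gives 25x² − 330x + 900 = 0.
Discriminant = (−330)² − 4·25·(900) = 18900 > 0.
Two real roots: the line is a secant.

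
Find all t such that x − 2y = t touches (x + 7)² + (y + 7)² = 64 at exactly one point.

The line touches the circle iff its distance from (−7, −7) is 8:
|1·(−7) − 2·(−7) − t| / √5 = 8
|t − (7)| = 8√5.

t = 7 ± 8√5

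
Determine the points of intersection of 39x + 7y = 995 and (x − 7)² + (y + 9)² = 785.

(23, 14) and (30, −25)

From the line, y = (995 − 39x)/7. Substituting:
1570x² − 83210x + 1083300 = 0  ⟹  x² − 53x + 690 = 0
x = 30 or x = 23, giving (30, −25) and (23, 14).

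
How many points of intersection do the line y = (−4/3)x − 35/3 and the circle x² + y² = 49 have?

1

d² = (4·0 + 3·0 − (−35))²/25 = 49; r² = 49.
Since d² = r², the line is tangent.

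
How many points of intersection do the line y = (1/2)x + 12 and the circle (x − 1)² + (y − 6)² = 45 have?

Substituting the line into the circle gives 5x² + 16x − 32 = 0.
Discriminant = (16)² − 4·5·(−32) = 896 > 0.
Two real roots: the line is a secant.

2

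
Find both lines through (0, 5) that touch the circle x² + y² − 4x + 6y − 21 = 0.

Write the tangent as mx − y + (5 − m·(0)) = 0 and set its distance from the centre to √34:
(2m − (−8))² = 34(m² + 1)
15m² − 16m − 15 = 0, so m = −3/5 or m = 5/3.
With m = −3/5: 3x + 5y = 25. With m = 5/3: 5x − 3y = −15.

3x + 5y = 25 and 5x − 3y = −15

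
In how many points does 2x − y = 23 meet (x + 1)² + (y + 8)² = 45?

Substituting the line into the circle gives 5x² − 58x + 181 = 0.
Δ = 3364 − 3620 = −256.
No real roots: the line does not meet the circle.

0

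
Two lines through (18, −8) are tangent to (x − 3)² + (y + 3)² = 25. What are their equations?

y = −8 and 3x + 4y = 22

A line y − (−8) = m(x − (18)) is tangent when its distance from (3, −3) is 5:
(−15m − (5))² = 25(m² + 1)
4m² + 3m = 0, so m = 0 or m = −3/4.
Through (18, −8) these give y = −8 and 3x + 4y = 22.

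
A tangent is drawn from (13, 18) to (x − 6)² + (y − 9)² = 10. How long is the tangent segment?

Centre (6, 9), r² = 10. |PO|² = (7)² + (9)² = 130.
Power of the point: PT² = |PO|² − r² = 120, so PT = 2√30.

2√30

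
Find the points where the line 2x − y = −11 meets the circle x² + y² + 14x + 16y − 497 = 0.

Express y = 2x + 11 and substitute into the circle:
5x² + 90x − 200 = 0  ⟹  x² + 18x − 40 = 0
x = 2 or x = −20, giving (2, 15) and (−20, −29).

(−20, −29) and (2, 15)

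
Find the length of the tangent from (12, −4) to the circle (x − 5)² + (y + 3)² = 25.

With centre O = (5, −3), |OP|² = 50 and r² = 25.
By the tangent–radius right angle, tangent length = √(|PO|² − r²) = √25 = 5.

5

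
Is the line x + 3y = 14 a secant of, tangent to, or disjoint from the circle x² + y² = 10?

Centre (0, 0), r² = 10. Distance² from centre to line = (−14)²/10 = 98/5.
Since d² > r², the line lies outside the circle.

disjoint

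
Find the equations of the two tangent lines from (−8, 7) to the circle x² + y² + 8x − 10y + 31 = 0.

A line y − (7) = m(x − (−8)) is tangent when its distance from (−4, 5) is √10:
(4m − (−2))² = 10(m² + 1)
3m² + 8m − 3 = 0, so m = −3 or m = 1/3.
Through (−8, 7) these give 3x + y = −17 and x − 3y = −29.

3x + y = −17 and x − 3y = −29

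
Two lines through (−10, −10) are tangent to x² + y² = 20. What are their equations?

Let a tangent through (−10, −10) have slope m. Its distance from (0, 0) must equal 2√5:
(10m − (10))² = 20(m² + 1)
2m² − 5m + 2 = 0, so m = 2 or m = 1/2.
Through (−10, −10) these give 2x − y = −10 and x − 2y = 10.

2x − y = −10 and x − 2y = 10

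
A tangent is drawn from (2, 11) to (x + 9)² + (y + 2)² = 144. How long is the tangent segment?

√146

The centre is (−9, −2) and r = 12. The square of the distance from P to the centre is 121 + 169 = 290.
The tangent meets the radius at right angles, so tangent² = |PO|² − r² = 290 − 144 = 146.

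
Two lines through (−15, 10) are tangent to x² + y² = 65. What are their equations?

x + 8y = 65 and 7x + 4y = −65

Write the tangent as mx − y + (10 − m·(−15)) = 0 and set its distance from the centre to √65:
(15m − (−10))² = 65(m² + 1)
32m² + 60m + 7 = 0, so m = −1/8 or m = −7/4.
With m = −1/8: x + 8y = 65. With m = −7/4: 7x + 4y = −65.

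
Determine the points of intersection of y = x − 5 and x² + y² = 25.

From the line, y = x − 5. Substituting:
2x² − 10x = 0  ⟹  x² − 5x = 0
x = 5 or x = 0, giving (5, 0) and (0, −5).

(0, −5) and (5, 0)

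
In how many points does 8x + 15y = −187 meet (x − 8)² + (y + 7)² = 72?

Centre (8, −7), r² = 72. Distance² from centre to line = (146)²/289 = 21316/289.
Since d² > r², the line lies outside the circle.

0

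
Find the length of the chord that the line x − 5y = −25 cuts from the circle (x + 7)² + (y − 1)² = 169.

5√26

From the line, y = (25 + x)/5. Substituting:
26x² + 390x − 2600 = 0  ⟹  x² + 15x − 100 = 0
x = 5 or x = −20, giving (5, 6) and (−20, 1).
Chord length = distance between (5, 6) and (−20, 1) = √650 = 5√26.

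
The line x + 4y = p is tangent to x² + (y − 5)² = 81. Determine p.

p = 20 ± 9√17

Tangency holds when the distance from the centre (0, 5) to the line equals the radius 9:
|1·0 + 4·5 − p| / √17 = 9
|p − (20)| = 9√17.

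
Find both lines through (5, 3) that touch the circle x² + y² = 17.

Write the tangent as mx − y + (3 − m·(5)) = 0 and set its distance from the centre to √17:
[m·(−5) − (−3)]² = 17(m² + 1)
4m² − 15m − 4 = 0, so m = −1/4 or m = 4.
Through (5, 3) these give x + 4y = 17 and 4x − y = 17.

x + 4y = 17 and 4x − y = 17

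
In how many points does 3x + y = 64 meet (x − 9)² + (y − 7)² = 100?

2

d² = (3·9 + 1·7 − (64))²/10 = 90; r² = 100.
Since d² < r², the line cuts the circle twice.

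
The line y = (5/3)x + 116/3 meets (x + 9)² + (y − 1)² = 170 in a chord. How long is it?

Centre (−9, 1), r² = 170. Perpendicular distance d from centre to line = |68| / √34 = 68/√34.
Half the chord is √(r² − d²) = √(34), so the full chord is 2√34.

2√34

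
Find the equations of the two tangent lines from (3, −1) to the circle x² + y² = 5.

Write the tangent as mx − y + (−1 − m·(3)) = 0 and set its distance from the centre to √5:
[m·(−3) − (1)]² = 5(m² + 1)
2m² + 3m − 2 = 0, so m = 1/2 or m = −2.
With m = 1/2: x − 2y = 5. With m = −2: 2x + y = 5.

x − 2y = 5 and 2x + y = 5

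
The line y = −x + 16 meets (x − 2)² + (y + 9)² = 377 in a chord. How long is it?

The distance from (2, −9) to the line is 23/√2, and r² = 377.
Chord = 2√(r² − d²) = 2·√(225/2) = 15√2.

15√2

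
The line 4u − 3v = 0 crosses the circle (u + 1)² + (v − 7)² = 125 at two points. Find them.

(−3, −4) and (9, 12)

From the line, v = (4u)/3. Substituting:
25u² − 150u − 675 = 0  ⟹  u² − 6u − 27 = 0
u = 9 or u = −3, giving (9, 12) and (−3, −4).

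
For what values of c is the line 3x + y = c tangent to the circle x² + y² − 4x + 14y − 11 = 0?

c = −1 ± 8√10

The line touches the circle iff its distance from (2, −7) is 8:
|3·2 + 1·(−7) − c| / √10 = 8
|c − (−1)| = 8√10.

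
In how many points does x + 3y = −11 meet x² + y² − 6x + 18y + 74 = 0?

0

Substituting the line into the circle gives 10x² − 86x + 193 = 0.
Discriminant = (−86)² − 4·10·(193) = −324 < 0.
No real roots: the line does not meet the circle.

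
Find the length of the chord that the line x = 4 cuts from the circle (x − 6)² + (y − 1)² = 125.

Centre (6, 1), r² = 125. Perpendicular distance d from centre to line = |2| / √1 = 2.
Half the chord is √(r² − d²) = √(121), so the full chord is 22.

22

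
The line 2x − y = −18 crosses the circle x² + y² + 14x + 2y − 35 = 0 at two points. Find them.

(−13, −8) and (−5, 8)

From the line, y = 2x + 18. Substituting:
5x² + 90x + 325 = 0  ⟹  x² + 18x + 65 = 0
x = −5 or x = −13, giving (−5, 8) and (−13, −8).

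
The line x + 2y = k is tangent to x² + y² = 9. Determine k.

The line touches the circle iff its distance from (0, 0) is 3:
|1·0 + 2·0 − k| / √5 = 3
|k| = 3√5.

k = ±3√5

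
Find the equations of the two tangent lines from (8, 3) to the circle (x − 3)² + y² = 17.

4x − y = 29 and x + 4y = 20

A line y − (3) = m(x − (8)) is tangent when its distance from (3, 0) is √17:
[m·(−5) − (−3)]² = 17(m² + 1)
4m² − 15m − 4 = 0, so m = 4 or m = −1/4.
Through (8, 3) these give 4x − y = 29 and x + 4y = 20.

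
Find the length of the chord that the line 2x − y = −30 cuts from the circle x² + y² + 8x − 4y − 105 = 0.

Express y = 2x + 30 and substitute into the circle:
5x² + 120x + 675 = 0  ⟹  x² + 24x + 135 = 0
x = −9 or x = −15, giving (−9, 12) and (−15, 0).
|(−9, 12) − (−15, 0)| = √((6)² + (12)²) = 6√5.

6√5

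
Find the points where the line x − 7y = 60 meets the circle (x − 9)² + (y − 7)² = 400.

(−3, −9) and (25, −5)

From the line, y = (−60 + x)/7. Substituting:
50x² − 1100x − 3750 = 0  ⟹  x² − 22x − 75 = 0
x = 25 or x = −3, giving (25, −5) and (−3, −9).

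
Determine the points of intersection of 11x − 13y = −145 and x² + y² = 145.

Express y = (145 + 11x)/13 and substitute into the circle:
290x² + 3190x − 3480 = 0  ⟹  x² + 11x − 12 = 0
x = 1 or x = −12, giving (1, 12) and (−12, 1).

(−12, 1) and (1, 12)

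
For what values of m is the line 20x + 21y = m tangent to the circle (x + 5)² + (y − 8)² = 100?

m = −222 or m = 358

Tangency holds when the distance from the centre (−5, 8) to the line equals the radius 10:
|20·(−5) + 21·8 − m| / √841 = 10
|m − (68)| = 10·29, so m = 358 or m = −222.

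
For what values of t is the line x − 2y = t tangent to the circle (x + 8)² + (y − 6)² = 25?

For a tangent, require d(centre, line) = r = 5.
|1·(−8) − 2·6 − t| / √5 = 5
|t − (−20)| = 5√5.

t = −20 ± 5√5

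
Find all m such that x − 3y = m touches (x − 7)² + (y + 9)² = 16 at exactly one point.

m = 34 ± 4√10

Tangency holds when the distance from the centre (7, −9) to the line equals the radius 4:
|1·7 − 3·(−9) − m| / √10 = 4
|m − (34)| = 4√10.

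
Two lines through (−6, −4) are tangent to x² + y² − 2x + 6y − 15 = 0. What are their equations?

4x − 3y = −12 and 3x + 4y = −34

A line y − (−4) = m(x − (−6)) is tangent when its distance from (1, −3) is 5:
[m·(7) − (1)]² = 25(m² + 1)
12m² − 7m − 12 = 0, so m = 4/3 or m = −3/4.
With m = 4/3: 4x − 3y = −12. With m = −3/4: 3x + 4y = −34.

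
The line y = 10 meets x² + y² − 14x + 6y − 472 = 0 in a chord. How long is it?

38

The distance from (7, −3) to the line is 13, and r² = 530.
Half the chord is √(r² − d²) = √(361), so the full chord is 38.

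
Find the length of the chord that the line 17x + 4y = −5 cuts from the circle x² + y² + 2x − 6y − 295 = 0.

2√305

Centre (−1, 3), r² = 305. Perpendicular distance d from centre to line = |0| / √305 = 0/√305.
Half the chord is √(r² − d²) = √(305), so the full chord is 2√305.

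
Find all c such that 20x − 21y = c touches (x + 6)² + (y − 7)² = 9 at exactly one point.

The line touches the circle iff its distance from (−6, 7) is 3:
|20·(−6) − 21·7 − c| / √841 = 3
|c − (−267)| = 3·29, so c = −180 or c = −354.

c = −354 or c = −180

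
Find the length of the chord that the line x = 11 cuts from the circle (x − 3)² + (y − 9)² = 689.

The line gives x = 11. Substituting into the circle:
y² − 18y − 544 = 0
y = 34 or y = −16, giving (11, 34) and (11, −16).
Chord length = distance between (11, 34) and (11, −16) = √2500 = 50.

50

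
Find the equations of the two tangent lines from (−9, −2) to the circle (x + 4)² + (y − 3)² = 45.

Let a tangent through (−9, −2) have slope m. Its distance from (−4, 3) must equal 3√5:
[m·(5) − (5)]² = 45(m² + 1)
2m² + 5m + 2 = 0, so m = −1/2 or m = −2.
With m = −1/2: x + 2y = −13. With m = −2: 2x + y = −20.

x + 2y = −13 and 2x + y = −20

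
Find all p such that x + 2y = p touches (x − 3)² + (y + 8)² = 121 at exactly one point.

p = −13 ± 11√5

The line touches the circle iff its distance from (3, −8) is 11:
|1·3 + 2·(−8) − p| / √5 = 11
|p − (−13)| = 11√5.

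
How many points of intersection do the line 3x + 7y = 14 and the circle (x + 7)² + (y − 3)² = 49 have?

d² = (3·(−7) + 7·3 − (14))²/58 = 98/29; r² = 49.
Since d² < r², the line cuts the circle twice.

2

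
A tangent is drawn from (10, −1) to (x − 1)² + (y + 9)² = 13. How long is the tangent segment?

With centre O = (1, −9), |OP|² = 145 and r² = 13.
The tangent meets the radius at right angles, so tangent² = |PO|² − r² = 145 − 13 = 132.

2√33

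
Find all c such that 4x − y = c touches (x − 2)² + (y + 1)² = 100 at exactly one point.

For a tangent, require d(centre, line) = r = 10.
|4·2 − 1·(−1) − c| / √17 = 10
|c − (9)| = 10√17.

c = 9 ± 10√17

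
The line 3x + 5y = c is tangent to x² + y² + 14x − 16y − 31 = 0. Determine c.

Tangency holds when the distance from the centre (−7, 8) to the line equals the radius 12:
|3·(−7) + 5·8 − c| / √34 = 12
|c − (19)| = 12√34.

c = 19 ± 12√34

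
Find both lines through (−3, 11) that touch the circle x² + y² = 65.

Write the tangent as mx − y + (11 − m·(−3)) = 0 and set its distance from the centre to √65:
[m·(3) − (−11)]² = 65(m² + 1)
28m² − 33m − 28 = 0, so m = 7/4 or m = −4/7.
With m = 7/4: 7x − 4y = −65. With m = −4/7: 4x + 7y = 65.

7x − 4y = −65 and 4x + 7y = 65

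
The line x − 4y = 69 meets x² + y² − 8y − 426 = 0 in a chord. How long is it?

From the line, y = (−69 + x)/4. Substituting:
17x² − 170x + 153 = 0  ⟹  x² − 10x + 9 = 0
x = 9 or x = 1, giving (9, −15) and (1, −17).
|(9, −15) − (1, −17)| = √((8)² + (2)²) = 2√17.

2√17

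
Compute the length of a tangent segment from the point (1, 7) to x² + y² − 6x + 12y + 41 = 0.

13

With centre O = (3, −6), |OP|² = 173 and r² = 4.
The tangent meets the radius at right angles, so tangent² = |PO|² − r² = 173 − 4 = 169.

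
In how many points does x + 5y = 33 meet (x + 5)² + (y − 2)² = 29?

0

d² = (1·(−5) + 5·2 − (33))²/26 = 392/13; r² = 29.
Since d² > r², the line lies outside the circle.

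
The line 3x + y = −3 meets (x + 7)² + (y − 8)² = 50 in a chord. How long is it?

4√10

Substitute y = −3x − 3:
10x² + 80x + 120 = 0  ⟹  x² + 8x + 12 = 0
x = −2 or x = −6, giving (−2, 3) and (−6, 15).
Chord length = distance between (−2, 3) and (−6, 15) = √160 = 4√10.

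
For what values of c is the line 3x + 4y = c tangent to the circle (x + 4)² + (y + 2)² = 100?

For a tangent, require d(centre, line) = r = 10.
|3·(−4) + 4·(−2) − c| / √25 = 10
|c − (−20)| = 10·5, so c = 30 or c = −70.

c = −70 or c = 30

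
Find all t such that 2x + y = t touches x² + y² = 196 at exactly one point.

For a tangent, require d(centre, line) = r = 14.
|2·0 + 1·0 − t| / √5 = 14
|t| = 14√5.

t = ±14√5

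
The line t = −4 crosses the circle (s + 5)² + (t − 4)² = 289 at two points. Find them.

(−20, −4) and (10, −4)

Express t = −4 and substitute into the circle:
s² + 10s − 200 = 0
s = 10 or s = −20, giving (10, −4) and (−20, −4).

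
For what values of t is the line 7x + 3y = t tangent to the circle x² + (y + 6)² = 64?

For a tangent, require d(centre, line) = r = 8.
|7·0 + 3·(−6) − t| / √58 = 8
|t − (−18)| = 8√58.

t = −18 ± 8√58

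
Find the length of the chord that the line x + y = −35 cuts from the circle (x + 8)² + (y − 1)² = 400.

Substitute y = −x − 35:
2x² + 88x + 960 = 0  ⟹  x² + 44x + 480 = 0
x = −20 or x = −24, giving (−20, −15) and (−24, −11).
|(−20, −15) − (−24, −11)| = √((4)² + (−4)²) = 4√2.

4√2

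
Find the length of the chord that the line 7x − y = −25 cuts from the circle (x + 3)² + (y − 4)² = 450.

Substitute y = 7x + 25:
50x² + 300x = 0  ⟹  x² + 6x = 0
x = 0 or x = −6, giving (0, 25) and (−6, −17).
Chord length = distance between (0, 25) and (−6, −17) = √1800 = 30√2.

30√2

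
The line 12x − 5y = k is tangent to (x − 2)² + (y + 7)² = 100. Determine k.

k = −71 or k = 189

Tangency holds when the distance from the centre (2, −7) to the line equals the radius 10:
|12·2 − 5·(−7) − k| / √169 = 10
|k − (59)| = 10·13, so k = 189 or k = −71.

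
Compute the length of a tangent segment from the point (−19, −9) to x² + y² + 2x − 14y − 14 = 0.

The centre is (−1, 7) and r = 8. The square of the distance from P to the centre is 324 + 256 = 580.
Power of the point: PT² = |PO|² − r² = 516, so PT = 2√129.

2√129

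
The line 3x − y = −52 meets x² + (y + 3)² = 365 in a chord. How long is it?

5√10

Express y = 3x + 52 and substitute into the circle:
10x² + 330x + 2660 = 0  ⟹  x² + 33x + 266 = 0
x = −14 or x = −19, giving (−14, 10) and (−19, −5).
Chord length = distance between (−14, 10) and (−19, −5) = √250 = 5√10.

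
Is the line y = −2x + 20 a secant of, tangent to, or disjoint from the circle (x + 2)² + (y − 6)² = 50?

disjoint

Centre (−2, 6), r² = 50. Distance² from centre to line = (−18)²/5 = 324/5.
Since d² > r², the line lies outside the circle.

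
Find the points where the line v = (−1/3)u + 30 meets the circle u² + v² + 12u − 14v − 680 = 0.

From the line, v = (90 − u)/3. Substituting:
10u² − 30u − 1800 = 0  ⟹  u² − 3u − 180 = 0
u = 15 or u = −12, giving (15, 25) and (−12, 34).

(−12, 34) and (15, 25)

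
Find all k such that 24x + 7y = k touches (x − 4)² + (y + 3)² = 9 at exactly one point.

The line touches the circle iff its distance from (4, −3) is 3:
|24·4 + 7·(−3) − k| / √625 = 3
|k − (75)| = 3·25, so k = 150 or k = 0.

k = 0 or k = 150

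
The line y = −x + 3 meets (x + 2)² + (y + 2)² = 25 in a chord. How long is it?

From the line, y = −x + 3. Substituting:
2x² − 6x + 4 = 0  ⟹  x² − 3x + 2 = 0
x = 2 or x = 1, giving (2, 1) and (1, 2).
|(2, 1) − (1, 2)| = √((1)² + (−1)²) = √2.

√2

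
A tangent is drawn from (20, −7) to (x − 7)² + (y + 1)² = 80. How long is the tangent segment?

5√5

The centre is (7, −1) and r = 4√5. The square of the distance from P to the centre is 169 + 36 = 205.
The tangent meets the radius at right angles, so tangent² = |PO|² − r² = 205 − 80 = 125.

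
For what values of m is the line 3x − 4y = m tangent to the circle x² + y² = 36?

The line touches the circle iff its distance from (0, 0) is 6:
|3·0 − 4·0 − m| / √25 = 6
|m| = 6·5, so m = 30 or m = −30.

m = −30 or m = 30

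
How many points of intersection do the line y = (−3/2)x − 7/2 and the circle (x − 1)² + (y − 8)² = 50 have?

0

d² = (3·1 + 2·8 − (−7))²/13 = 52; r² = 50.
Since d² > r², the line lies outside the circle.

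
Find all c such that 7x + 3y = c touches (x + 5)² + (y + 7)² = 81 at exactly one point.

The line touches the circle iff its distance from (−5, −7) is 9:
|7·(−5) + 3·(−7) − c| / √58 = 9
|c − (−56)| = 9√58.

c = −56 ± 9√58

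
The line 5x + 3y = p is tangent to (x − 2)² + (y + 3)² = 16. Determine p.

The line touches the circle iff its distance from (2, −3) is 4:
|5·2 + 3·(−3) − p| / √34 = 4
|p − (1)| = 4√34.

p = 1 ± 4√34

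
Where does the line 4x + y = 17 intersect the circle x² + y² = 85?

From the line, y = −4x + 17. Substituting:
17x² − 136x + 204 = 0  ⟹  x² − 8x + 12 = 0
x = 6 or x = 2, giving (6, −7) and (2, 9).

(2, 9) and (6, −7)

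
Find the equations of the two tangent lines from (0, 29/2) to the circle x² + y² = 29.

5x + 2y = 29 and 5x − 2y = −29

Let a tangent through (0, 29/2) have slope m. Its distance from (0, 0) must equal √29:
[m·(0) − (−29/2)]² = 29(m² + 1)
4m² − 25 = 0, so m = −5/2 or m = 5/2.
Through (0, 29/2) these give 5x + 2y = 29 and 5x − 2y = −29.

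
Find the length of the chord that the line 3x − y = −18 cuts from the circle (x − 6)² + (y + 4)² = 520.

The distance from (6, −4) to the line is 40/√10, and r² = 520.
Chord = 2√(r² − d²) = 2·√(360) = 12√10.

12√10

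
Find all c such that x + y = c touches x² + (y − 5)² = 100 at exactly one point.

c = 5 ± 10√2

The line touches the circle iff its distance from (0, 5) is 10:
|1·0 + 1·5 − c| / √2 = 10
|c − (5)| = 10√2.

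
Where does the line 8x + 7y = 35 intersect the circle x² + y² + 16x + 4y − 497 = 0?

(−14, 21) and (14, −11)

From the line, y = (35 − 8x)/7. Substituting:
113x² − 22148 = 0  ⟹  x² − 196 = 0
x = 14 or x = −14, giving (14, −11) and (−14, 21).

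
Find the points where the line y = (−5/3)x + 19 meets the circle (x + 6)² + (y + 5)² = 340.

(6, 9) and (12, −1)

Express y = (57 − 5x)/3 and substitute into the circle:
34x² − 612x + 2448 = 0  ⟹  x² − 18x + 72 = 0
x = 12 or x = 6, giving (12, −1) and (6, 9).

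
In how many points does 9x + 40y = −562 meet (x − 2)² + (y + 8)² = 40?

0

Substituting the line into the circle gives 1681x² − 2044x + 964 = 0.
Discriminant = (−2044)² − 4·1681·(964) = −2304000 < 0.
No real roots: the line does not meet the circle.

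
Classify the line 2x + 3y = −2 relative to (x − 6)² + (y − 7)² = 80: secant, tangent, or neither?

d² = (2·6 + 3·7 − (−2))²/13 = 1225/13; r² = 80.
Since d² > r², the line lies outside the circle.

neither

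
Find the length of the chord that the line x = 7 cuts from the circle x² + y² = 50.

2

The distance from (0, 0) to the line is 7, and r² = 50.
Half the chord is √(r² − d²) = √(1), so the full chord is 2.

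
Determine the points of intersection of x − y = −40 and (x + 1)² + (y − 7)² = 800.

(−29, 11) and (−5, 35)

From the line, y = x + 40. Substituting:
2x² + 68x + 290 = 0  ⟹  x² + 34x + 145 = 0
x = −5 or x = −29, giving (−5, 35) and (−29, 11).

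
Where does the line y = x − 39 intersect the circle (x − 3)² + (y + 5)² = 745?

Express y = x − 39 and substitute into the circle:
2x² − 74x + 420 = 0  ⟹  x² − 37x + 210 = 0
x = 30 or x = 7, giving (30, −9) and (7, −32).

(7, −32) and (30, −9)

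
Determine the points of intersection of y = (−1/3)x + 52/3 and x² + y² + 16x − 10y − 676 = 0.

(−26, 26) and (19, 11)

Express y = (52 − x)/3 and substitute into the circle:
10x² + 70x − 4940 = 0  ⟹  x² + 7x − 494 = 0
x = 19 or x = −26, giving (19, 11) and (−26, 26).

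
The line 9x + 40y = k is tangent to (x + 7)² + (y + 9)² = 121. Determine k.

The line touches the circle iff its distance from (−7, −9) is 11:
|9·(−7) + 40·(−9) − k| / √1681 = 11
|k − (−423)| = 11·41, so k = 28 or k = −874.

k = −874 or k = 28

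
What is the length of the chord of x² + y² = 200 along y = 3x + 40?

Substitute y = 3x + 40:
10x² + 240x + 1400 = 0  ⟹  x² + 24x + 140 = 0
x = −10 or x = −14, giving (−10, 10) and (−14, −2).
Chord length = distance between (−10, 10) and (−14, −2) = √160 = 4√10.

4√10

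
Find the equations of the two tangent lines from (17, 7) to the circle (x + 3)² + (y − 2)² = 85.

Write the tangent as mx − y + (7 − m·(17)) = 0 and set its distance from the centre to √85:
[m·(−20) − (−5)]² = 85(m² + 1)
63m² − 40m − 12 = 0, so m = 6/7 or m = −2/9.
Through (17, 7) these give 6x − 7y = 53 and 2x + 9y = 97.

6x − 7y = 53 and 2x + 9y = 97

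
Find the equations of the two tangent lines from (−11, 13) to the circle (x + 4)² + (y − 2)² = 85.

2x + 9y = 95 and 9x − 2y = −125

Write the tangent as mx − y + (13 − m·(−11)) = 0 and set its distance from the centre to √85:
(7m − (−11))² = 85(m² + 1)
18m² − 77m − 18 = 0, so m = −2/9 or m = 9/2.
Through (−11, 13) these give 2x + 9y = 95 and 9x − 2y = −125.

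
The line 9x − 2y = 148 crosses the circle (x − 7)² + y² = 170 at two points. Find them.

Substitute y = (−148 + 9x)/2:
85x² − 2720x + 21420 = 0  ⟹  x² − 32x + 252 = 0
x = 18 or x = 14, giving (18, 7) and (14, −11).

(14, −11) and (18, 7)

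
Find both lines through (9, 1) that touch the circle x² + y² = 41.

A line y − (1) = m(x − (9)) is tangent when its distance from (0, 0) is √41:
[m·(−9) − (−1)]² = 41(m² + 1)
20m² − 9m − 20 = 0, so m = 5/4 or m = −4/5.
Through (9, 1) these give 5x − 4y = 41 and 4x + 5y = 41.

5x − 4y = 41 and 4x + 5y = 41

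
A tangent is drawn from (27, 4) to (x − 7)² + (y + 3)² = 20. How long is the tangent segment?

The centre is (7, −3) and r = 2√5. The square of the distance from P to the centre is 400 + 49 = 449.
Power of the point: PT² = |PO|² − r² = 429, so PT = √429.

√429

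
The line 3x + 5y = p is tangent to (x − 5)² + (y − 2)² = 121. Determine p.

p = 25 ± 11√34

The line touches the circle iff its distance from (5, 2) is 11:
|3·5 + 5·2 − p| / √34 = 11
|p − (25)| = 11√34.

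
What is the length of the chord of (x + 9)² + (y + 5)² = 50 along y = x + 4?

Substitute y = x + 4:
2x² + 36x + 112 = 0  ⟹  x² + 18x + 56 = 0
x = −4 or x = −14, giving (−4, 0) and (−14, −10).
Chord length = distance between (−4, 0) and (−14, −10) = √200 = 10√2.

10√2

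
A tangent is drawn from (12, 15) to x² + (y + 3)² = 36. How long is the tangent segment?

12√3

The centre is (0, −3) and r = 6. The square of the distance from P to the centre is 144 + 324 = 468.
Power of the point: PT² = |PO|² − r² = 432, so PT = 12√3.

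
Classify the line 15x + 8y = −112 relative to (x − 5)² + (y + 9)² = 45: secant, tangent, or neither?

neither

Substituting the line into the circle gives 289x² + 560x + 320 = 0.
Discriminant = (560)² − 4·289·(320) = −56320 < 0.
No real roots: the line does not meet the circle.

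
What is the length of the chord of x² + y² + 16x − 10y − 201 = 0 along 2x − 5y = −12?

6√29

Express y = (12 + 2x)/5 and substitute into the circle:
29x² + 348x − 5481 = 0  ⟹  x² + 12x − 189 = 0
x = 9 or x = −21, giving (9, 6) and (−21, −6).
Chord length = distance between (9, 6) and (−21, −6) = √1044 = 6√29.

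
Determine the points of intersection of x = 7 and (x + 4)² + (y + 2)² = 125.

(7, −4) and (7, 0)

The line gives x = 7. Substituting into the circle:
y² + 4y = 0
y = 0 or y = −4, giving (7, 0) and (7, −4).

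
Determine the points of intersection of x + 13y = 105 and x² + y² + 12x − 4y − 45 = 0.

Express y = (105 − x)/13 and substitute into the circle:
170x² + 1870x − 2040 = 0  ⟹  x² + 11x − 12 = 0
x = 1 or x = −12, giving (1, 8) and (−12, 9).

(−12, 9) and (1, 8)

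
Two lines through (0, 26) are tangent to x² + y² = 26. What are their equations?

Write the tangent as mx − y + (26 − m·(0)) = 0 and set its distance from the centre to √26:
(0m − (−26))² = 26(m² + 1)
m² − 25 = 0, so m = 5 or m = −5.
Through (0, 26) these give 5x − y = −26 and 5x + y = 26.

5x − y = −26 and 5x + y = 26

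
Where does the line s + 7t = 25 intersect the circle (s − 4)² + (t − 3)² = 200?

(−10, 5) and (18, 1)

From the line, t = (25 − s)/7. Substituting:
50s² − 400s − 9000 = 0  ⟹  s² − 8s − 180 = 0
s = 18 or s = −10, giving (18, 1) and (−10, 5).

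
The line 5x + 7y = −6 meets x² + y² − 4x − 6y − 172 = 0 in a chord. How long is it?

3√74

The distance from (2, 3) to the line is 37/√74, and r² = 185.
Half the chord is √(r² − d²) = √(333/2), so the full chord is 3√74.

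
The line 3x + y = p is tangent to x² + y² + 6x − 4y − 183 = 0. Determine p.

Tangency holds when the distance from the centre (−3, 2) to the line equals the radius 14:
|3·(−3) + 1·2 − p| / √10 = 14
|p − (−7)| = 14√10.

p = −7 ± 14√10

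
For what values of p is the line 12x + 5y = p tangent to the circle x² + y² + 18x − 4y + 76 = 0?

p = −137 or p = −59

For a tangent, require d(centre, line) = r = 3.
|12·(−9) + 5·2 − p| / √169 = 3
|p − (−98)| = 3·13, so p = −59 or p = −137.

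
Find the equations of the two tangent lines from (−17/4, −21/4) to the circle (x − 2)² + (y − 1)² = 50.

A line y − (−21/4) = m(x − (−17/4)) is tangent when its distance from (2, 1) is 5√2:
[m·(25/4) − (25/4)]² = 50(m² + 1)
7m² + 50m + 7 = 0, so m = −1/7 or m = −7.
Through (−17/4, −21/4) these give x + 7y = −41 and 7x + y = −35.

x + 7y = −41 and 7x + y = −35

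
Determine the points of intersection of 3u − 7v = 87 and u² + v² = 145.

Express v = (−87 + 3u)/7 and substitute into the circle:
58u² − 522u + 464 = 0  ⟹  u² − 9u + 8 = 0
u = 8 or u = 1, giving (8, −9) and (1, −12).

(1, −12) and (8, −9)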